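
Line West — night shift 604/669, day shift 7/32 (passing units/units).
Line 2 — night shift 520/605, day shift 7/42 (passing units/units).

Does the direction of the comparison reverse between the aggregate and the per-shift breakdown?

Night shift: Line West 604/669 = 90.3%, Line 2 520/605 = 86.0% → Line West
Day shift: Line West 7/32 = 21.9%, Line 2 7/42 = 16.7% → Line West
Overall: Line West 611/701 = 87.2%, Line 2 527/647 = 81.5% → Line West
Line West wins overall and in every shift group — no reversal.

No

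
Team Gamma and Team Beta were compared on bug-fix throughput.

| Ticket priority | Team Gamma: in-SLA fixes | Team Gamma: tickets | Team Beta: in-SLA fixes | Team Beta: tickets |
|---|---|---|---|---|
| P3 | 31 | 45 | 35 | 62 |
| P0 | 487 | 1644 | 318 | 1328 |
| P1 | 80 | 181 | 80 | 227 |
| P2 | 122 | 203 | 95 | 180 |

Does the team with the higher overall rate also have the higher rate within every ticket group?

Yes

P3: Team Gamma 31/45 = 68.9%, Team Beta 35/62 = 56.5% → Team Gamma
P0: Team Gamma 487/1644 = 29.6%, Team Beta 318/1328 = 23.9% → Team Gamma
P1: Team Gamma 80/181 = 44.2%, Team Beta 80/227 = 35.2% → Team Gamma
P2: Team Gamma 122/203 = 60.1%, Team Beta 95/180 = 52.8% → Team Gamma
Overall: Team Gamma 720/2073 = 34.7%, Team Beta 528/1797 = 29.4% → Team Gamma
Team Gamma wins overall and in every ticket group — no reversal.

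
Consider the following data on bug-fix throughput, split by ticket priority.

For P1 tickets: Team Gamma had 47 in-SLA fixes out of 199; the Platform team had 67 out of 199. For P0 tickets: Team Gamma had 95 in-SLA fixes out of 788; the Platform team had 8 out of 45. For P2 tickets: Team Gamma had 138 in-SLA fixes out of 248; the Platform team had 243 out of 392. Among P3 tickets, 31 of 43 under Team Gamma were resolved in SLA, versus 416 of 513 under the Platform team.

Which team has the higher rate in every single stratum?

the Platform team

P1: Team Gamma 47/199 = 23.6%, the Platform team 67/199 = 33.7% → the Platform team
P0: Team Gamma 95/788 = 12.1%, the Platform team 8/45 = 17.8% → the Platform team
P2: Team Gamma 138/248 = 55.6%, the Platform team 243/392 = 62.0% → the Platform team
P3: Team Gamma 31/43 = 72.1%, the Platform team 416/513 = 81.1% → the Platform team
The Platform team has the higher rate in all 4 groups.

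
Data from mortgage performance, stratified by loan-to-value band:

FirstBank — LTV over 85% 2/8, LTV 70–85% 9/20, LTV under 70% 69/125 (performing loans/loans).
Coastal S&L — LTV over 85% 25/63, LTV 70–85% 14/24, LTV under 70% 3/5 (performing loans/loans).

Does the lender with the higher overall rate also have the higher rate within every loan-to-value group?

No

LTV over 85%: FirstBank 2/8 = 25.0%, Coastal S&L 25/63 = 39.7% → Coastal S&L
LTV 70–85%: FirstBank 9/20 = 45.0%, Coastal S&L 14/24 = 58.3% → Coastal S&L
LTV under 70%: FirstBank 69/125 = 55.2%, Coastal S&L 3/5 = 60.0% → Coastal S&L
Overall: FirstBank 80/153 = 52.3%, Coastal S&L 42/92 = 45.7% → FirstBank
Coastal S&L wins each loan-to-value group but FirstBank wins overall — the comparison reverses. Coastal S&L's loans skew toward LTV over 85%, which has a lower base rate.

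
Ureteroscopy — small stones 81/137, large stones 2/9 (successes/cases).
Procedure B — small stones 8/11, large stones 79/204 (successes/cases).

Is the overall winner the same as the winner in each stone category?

Small stones: ureteroscopy 81/137 = 59.1%, Procedure B 8/11 = 72.7% → Procedure B
Large stones: ureteroscopy 2/9 = 22.2%, Procedure B 79/204 = 38.7% → Procedure B
Overall: ureteroscopy 83/146 = 56.8%, Procedure B 87/215 = 40.5% → ureteroscopy
Procedure B wins each stone group but ureteroscopy wins overall — the comparison reverses. Procedure B's cases skew toward large stones, which has a lower base rate.

No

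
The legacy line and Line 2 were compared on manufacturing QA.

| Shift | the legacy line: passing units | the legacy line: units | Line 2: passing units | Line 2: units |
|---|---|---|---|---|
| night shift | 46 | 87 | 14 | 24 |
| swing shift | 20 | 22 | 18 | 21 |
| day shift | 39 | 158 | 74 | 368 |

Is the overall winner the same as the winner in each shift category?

No

Night shift: the legacy line 46/87 = 52.9%, Line 2 14/24 = 58.3% → Line 2
Swing shift: the legacy line 20/22 = 90.9%, Line 2 18/21 = 85.7% → the legacy line
Day shift: the legacy line 39/158 = 24.7%, Line 2 74/368 = 20.1% → the legacy line
Overall: the legacy line 105/267 = 39.3%, Line 2 106/413 = 25.7% → the legacy line
Neither sweeps: the legacy line wins 2 of 3 groups, Line 2 wins 1. The legacy line wins overall but not every group — no Simpson reversal.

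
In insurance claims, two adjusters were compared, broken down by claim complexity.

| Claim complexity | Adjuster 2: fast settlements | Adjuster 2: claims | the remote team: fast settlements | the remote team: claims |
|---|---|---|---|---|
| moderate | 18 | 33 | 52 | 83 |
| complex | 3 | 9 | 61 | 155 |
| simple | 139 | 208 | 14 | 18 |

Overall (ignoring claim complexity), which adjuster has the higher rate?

Adjuster 2

Moderate: Adjuster 2 18/33 = 54.5%, the remote team 52/83 = 62.7% → the remote team
Complex: Adjuster 2 3/9 = 33.3%, the remote team 61/155 = 39.4% → the remote team
Simple: Adjuster 2 139/208 = 66.8%, the remote team 14/18 = 77.8% → the remote team
Overall: Adjuster 2 160/250 = 64.0%, the remote team 127/256 = 49.6% → Adjuster 2
(The remote team wins every claim group but Adjuster 2 wins overall — the remote team's claims skew toward the low-rate complex group.)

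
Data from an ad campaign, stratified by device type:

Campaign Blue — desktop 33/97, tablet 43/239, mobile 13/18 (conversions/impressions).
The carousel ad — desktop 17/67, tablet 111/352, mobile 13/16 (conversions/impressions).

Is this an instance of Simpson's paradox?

Desktop: Campaign Blue 33/97 = 34.0%, the carousel ad 17/67 = 25.4% → Campaign Blue
Tablet: Campaign Blue 43/239 = 18.0%, the carousel ad 111/352 = 31.5% → the carousel ad
Mobile: Campaign Blue 13/18 = 72.2%, the carousel ad 13/16 = 81.2% → the carousel ad
Overall: Campaign Blue 89/354 = 25.1%, the carousel ad 141/435 = 32.4% → the carousel ad
Neither sweeps: Campaign Blue wins 1 of 3 groups, the carousel ad wins 2. The carousel ad wins overall but not every group — no Simpson reversal.

No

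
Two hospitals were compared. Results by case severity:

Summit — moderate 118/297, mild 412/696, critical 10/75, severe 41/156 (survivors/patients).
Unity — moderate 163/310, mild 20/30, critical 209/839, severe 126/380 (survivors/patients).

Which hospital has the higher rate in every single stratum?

Moderate: Summit 118/297 = 39.7%, Unity 163/310 = 52.6% → Unity
Mild: Summit 412/696 = 59.2%, Unity 20/30 = 66.7% → Unity
Critical: Summit 10/75 = 13.3%, Unity 209/839 = 24.9% → Unity
Severe: Summit 41/156 = 26.3%, Unity 126/380 = 33.2% → Unity
Unity has the higher rate in all 4 groups.

Unity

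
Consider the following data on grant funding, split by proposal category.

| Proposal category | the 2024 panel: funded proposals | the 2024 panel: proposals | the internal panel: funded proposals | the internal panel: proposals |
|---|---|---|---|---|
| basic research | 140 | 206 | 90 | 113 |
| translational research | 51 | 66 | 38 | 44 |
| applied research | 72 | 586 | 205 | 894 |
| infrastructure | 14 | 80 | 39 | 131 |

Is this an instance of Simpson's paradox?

Basic research: the 2024 panel 140/206 = 68.0%, the internal panel 90/113 = 79.6% → the internal panel
Translational research: the 2024 panel 51/66 = 77.3%, the internal panel 38/44 = 86.4% → the internal panel
Applied research: the 2024 panel 72/586 = 12.3%, the internal panel 205/894 = 22.9% → the internal panel
Infrastructure: the 2024 panel 14/80 = 17.5%, the internal panel 39/131 = 29.8% → the internal panel
Overall: the 2024 panel 277/938 = 29.5%, the internal panel 372/1182 = 31.5% → the internal panel
The internal panel wins overall and in every proposal group — no reversal.

No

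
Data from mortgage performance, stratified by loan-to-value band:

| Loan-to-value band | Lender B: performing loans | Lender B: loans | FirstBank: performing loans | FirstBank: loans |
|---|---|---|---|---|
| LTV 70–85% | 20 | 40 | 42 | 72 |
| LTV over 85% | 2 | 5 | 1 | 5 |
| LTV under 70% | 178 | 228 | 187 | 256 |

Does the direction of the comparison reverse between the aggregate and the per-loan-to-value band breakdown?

No

LTV 70–85%: Lender B 20/40 = 50.0%, FirstBank 42/72 = 58.3% → FirstBank
LTV over 85%: Lender B 2/5 = 40.0%, FirstBank 1/5 = 20.0% → Lender B
LTV under 70%: Lender B 178/228 = 78.1%, FirstBank 187/256 = 73.0% → Lender B
Overall: Lender B 200/273 = 73.3%, FirstBank 230/333 = 69.1% → Lender B
Neither sweeps: Lender B wins 2 of 3 groups, FirstBank wins 1. Lender B wins overall but not every group — no Simpson reversal.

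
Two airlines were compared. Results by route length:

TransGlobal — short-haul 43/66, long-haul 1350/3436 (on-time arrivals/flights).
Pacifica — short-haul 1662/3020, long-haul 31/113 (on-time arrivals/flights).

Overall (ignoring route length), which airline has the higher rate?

Pacifica

Short-haul: TransGlobal 43/66 = 65.2%, Pacifica 1662/3020 = 55.0% → TransGlobal
Long-haul: TransGlobal 1350/3436 = 39.3%, Pacifica 31/113 = 27.4% → TransGlobal
Overall: TransGlobal 1393/3502 = 39.8%, Pacifica 1693/3133 = 54.0% → Pacifica
(TransGlobal wins every route group but Pacifica wins overall — TransGlobal's flights skew toward the low-rate long-haul group.)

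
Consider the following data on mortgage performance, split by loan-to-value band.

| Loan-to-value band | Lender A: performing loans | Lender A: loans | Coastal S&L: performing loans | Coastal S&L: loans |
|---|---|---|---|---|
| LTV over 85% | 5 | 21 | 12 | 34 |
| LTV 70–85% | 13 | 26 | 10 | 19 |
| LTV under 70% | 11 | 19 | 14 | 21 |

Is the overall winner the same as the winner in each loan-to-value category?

LTV over 85%: Lender A 5/21 = 23.8%, Coastal S&L 12/34 = 35.3% → Coastal S&L
LTV 70–85%: Lender A 13/26 = 50.0%, Coastal S&L 10/19 = 52.6% → Coastal S&L
LTV under 70%: Lender A 11/19 = 57.9%, Coastal S&L 14/21 = 66.7% → Coastal S&L
Overall: Lender A 29/66 = 43.9%, Coastal S&L 36/74 = 48.6% → Coastal S&L
Coastal S&L wins overall and in every loan-to-value group — no reversal.

Yes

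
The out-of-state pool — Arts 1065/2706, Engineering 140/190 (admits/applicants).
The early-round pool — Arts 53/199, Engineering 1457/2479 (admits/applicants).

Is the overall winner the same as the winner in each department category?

Arts: the out-of-state pool 1065/2706 = 39.4%, the early-round pool 53/199 = 26.6% → the out-of-state pool
Engineering: the out-of-state pool 140/190 = 73.7%, the early-round pool 1457/2479 = 58.8% → the out-of-state pool
Overall: the out-of-state pool 1205/2896 = 41.6%, the early-round pool 1510/2678 = 56.4% → the early-round pool
The out-of-state pool wins each department group but the early-round pool wins overall — the comparison reverses. The out-of-state pool's applicants skew toward Arts, which has a lower base rate.

No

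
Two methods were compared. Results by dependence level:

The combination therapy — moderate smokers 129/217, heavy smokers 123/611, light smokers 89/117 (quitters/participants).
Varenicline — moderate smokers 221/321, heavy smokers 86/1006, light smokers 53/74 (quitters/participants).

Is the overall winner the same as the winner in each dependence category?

No

Moderate smokers: the combination therapy 129/217 = 59.4%, varenicline 221/321 = 68.8% → varenicline
Heavy smokers: the combination therapy 123/611 = 20.1%, varenicline 86/1006 = 8.5% → the combination therapy
Light smokers: the combination therapy 89/117 = 76.1%, varenicline 53/74 = 71.6% → the combination therapy
Overall: the combination therapy 341/945 = 36.1%, varenicline 360/1401 = 25.7% → the combination therapy
Neither sweeps: the combination therapy wins 2 of 3 groups, varenicline wins 1. The combination therapy wins overall but not every group — no Simpson reversal.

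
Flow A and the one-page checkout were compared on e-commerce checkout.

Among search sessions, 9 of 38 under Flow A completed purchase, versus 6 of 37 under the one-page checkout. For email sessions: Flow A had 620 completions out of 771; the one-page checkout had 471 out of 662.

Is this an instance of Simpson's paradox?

Search: Flow A 9/38 = 23.7%, the one-page checkout 6/37 = 16.2% → Flow A
Email: Flow A 620/771 = 80.4%, the one-page checkout 471/662 = 71.1% → Flow A
Overall: Flow A 629/809 = 77.8%, the one-page checkout 477/699 = 68.2% → Flow A
Flow A wins overall and in every traffic group — no reversal.

No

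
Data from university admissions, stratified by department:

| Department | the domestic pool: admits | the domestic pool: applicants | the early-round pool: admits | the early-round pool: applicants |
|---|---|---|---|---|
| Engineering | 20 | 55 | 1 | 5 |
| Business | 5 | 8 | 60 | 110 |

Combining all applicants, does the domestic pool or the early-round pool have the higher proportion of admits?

Engineering: the domestic pool 20/55 = 36.4%, the early-round pool 1/5 = 20.0% → the domestic pool
Business: the domestic pool 5/8 = 62.5%, the early-round pool 60/110 = 54.5% → the domestic pool
Overall: the domestic pool 25/63 = 39.7%, the early-round pool 61/115 = 53.0% → the early-round pool
(The domestic pool wins every department group but the early-round pool wins overall — the domestic pool's applicants skew toward the low-rate Engineering group.)

the early-round pool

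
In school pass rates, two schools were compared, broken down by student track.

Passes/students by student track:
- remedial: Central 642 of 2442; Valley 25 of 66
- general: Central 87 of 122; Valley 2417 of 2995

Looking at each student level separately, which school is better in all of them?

Valley

Remedial: Central 642/2442 = 26.3%, Valley 25/66 = 37.9% → Valley
General: Central 87/122 = 71.3%, Valley 2417/2995 = 80.7% → Valley
Valley has the higher rate in both groups.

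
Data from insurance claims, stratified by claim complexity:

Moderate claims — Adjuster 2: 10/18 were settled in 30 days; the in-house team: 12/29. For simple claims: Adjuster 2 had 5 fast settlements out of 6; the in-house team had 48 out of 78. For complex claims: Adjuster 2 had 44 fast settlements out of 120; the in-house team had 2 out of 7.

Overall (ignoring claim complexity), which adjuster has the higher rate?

Moderate: Adjuster 2 10/18 = 55.6%, the in-house team 12/29 = 41.4% → Adjuster 2
Simple: Adjuster 2 5/6 = 83.3%, the in-house team 48/78 = 61.5% → Adjuster 2
Complex: Adjuster 2 44/120 = 36.7%, the in-house team 2/7 = 28.6% → Adjuster 2
Overall: Adjuster 2 59/144 = 41.0%, the in-house team 62/114 = 54.4% → the in-house team
(Adjuster 2 wins every claim group but the in-house team wins overall — Adjuster 2's claims skew toward the low-rate complex group.)

the in-house team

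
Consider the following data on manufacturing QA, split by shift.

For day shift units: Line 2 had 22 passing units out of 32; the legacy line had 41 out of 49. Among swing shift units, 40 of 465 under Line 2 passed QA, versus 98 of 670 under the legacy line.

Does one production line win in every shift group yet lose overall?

No

Day shift: Line 2 22/32 = 68.8%, the legacy line 41/49 = 83.7% → the legacy line
Swing shift: Line 2 40/465 = 8.6%, the legacy line 98/670 = 14.6% → the legacy line
Overall: Line 2 62/497 = 12.5%, the legacy line 139/719 = 19.3% → the legacy line
The legacy line wins overall and in every shift group — no reversal.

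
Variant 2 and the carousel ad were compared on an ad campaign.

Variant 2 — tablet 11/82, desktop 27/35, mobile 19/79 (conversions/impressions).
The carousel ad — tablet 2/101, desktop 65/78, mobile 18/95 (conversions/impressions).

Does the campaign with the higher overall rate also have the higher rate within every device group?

Tablet: Variant 2 11/82 = 13.4%, the carousel ad 2/101 = 2.0% → Variant 2
Desktop: Variant 2 27/35 = 77.1%, the carousel ad 65/78 = 83.3% → the carousel ad
Mobile: Variant 2 19/79 = 24.1%, the carousel ad 18/95 = 18.9% → Variant 2
Overall: Variant 2 57/196 = 29.1%, the carousel ad 85/274 = 31.0% → the carousel ad
Neither sweeps: Variant 2 wins 2 of 3 groups, the carousel ad wins 1. The carousel ad wins overall but not every group — no Simpson reversal.

No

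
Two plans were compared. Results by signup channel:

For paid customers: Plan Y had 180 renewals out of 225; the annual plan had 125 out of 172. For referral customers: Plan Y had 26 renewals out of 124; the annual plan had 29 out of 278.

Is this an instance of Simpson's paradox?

No

Paid: Plan Y 180/225 = 80.0%, the annual plan 125/172 = 72.7% → Plan Y
Referral: Plan Y 26/124 = 21.0%, the annual plan 29/278 = 10.4% → Plan Y
Overall: Plan Y 206/349 = 59.0%, the annual plan 154/450 = 34.2% → Plan Y
Plan Y wins overall and in every signup group — no reversal.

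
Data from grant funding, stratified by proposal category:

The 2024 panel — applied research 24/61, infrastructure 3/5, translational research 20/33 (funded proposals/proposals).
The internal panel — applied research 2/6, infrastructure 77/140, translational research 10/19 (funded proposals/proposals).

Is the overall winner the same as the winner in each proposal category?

Applied research: the 2024 panel 24/61 = 39.3%, the internal panel 2/6 = 33.3% → the 2024 panel
Infrastructure: the 2024 panel 3/5 = 60.0%, the internal panel 77/140 = 55.0% → the 2024 panel
Translational research: the 2024 panel 20/33 = 60.6%, the internal panel 10/19 = 52.6% → the 2024 panel
Overall: the 2024 panel 47/99 = 47.5%, the internal panel 89/165 = 53.9% → the internal panel
The 2024 panel wins each proposal group but the internal panel wins overall — the comparison reverses. The 2024 panel's proposals skew toward applied research, which has a lower base rate.

No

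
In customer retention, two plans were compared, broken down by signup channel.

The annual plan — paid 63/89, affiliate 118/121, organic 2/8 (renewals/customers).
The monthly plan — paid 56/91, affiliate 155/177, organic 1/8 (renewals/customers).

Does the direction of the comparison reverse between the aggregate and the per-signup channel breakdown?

Paid: the annual plan 63/89 = 70.8%, the monthly plan 56/91 = 61.5% → the annual plan
Affiliate: the annual plan 118/121 = 97.5%, the monthly plan 155/177 = 87.6% → the annual plan
Organic: the annual plan 2/8 = 25.0%, the monthly plan 1/8 = 12.5% → the annual plan
Overall: the annual plan 183/218 = 83.9%, the monthly plan 212/276 = 76.8% → the annual plan
The annual plan wins overall and in every signup group — no reversal.

No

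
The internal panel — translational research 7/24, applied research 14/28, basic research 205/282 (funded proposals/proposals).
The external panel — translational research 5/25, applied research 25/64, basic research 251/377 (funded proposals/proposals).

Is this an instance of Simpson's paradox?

No

Translational research: the internal panel 7/24 = 29.2%, the external panel 5/25 = 20.0% → the internal panel
Applied research: the internal panel 14/28 = 50.0%, the external panel 25/64 = 39.1% → the internal panel
Basic research: the internal panel 205/282 = 72.7%, the external panel 251/377 = 66.6% → the internal panel
Overall: the internal panel 226/334 = 67.7%, the external panel 281/466 = 60.3% → the internal panel
The internal panel wins overall and in every proposal group — no reversal.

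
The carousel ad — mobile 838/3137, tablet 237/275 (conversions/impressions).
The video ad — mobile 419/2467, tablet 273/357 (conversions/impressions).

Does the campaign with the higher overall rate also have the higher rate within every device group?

Yes

Mobile: the carousel ad 838/3137 = 26.7%, the video ad 419/2467 = 17.0% → the carousel ad
Tablet: the carousel ad 237/275 = 86.2%, the video ad 273/357 = 76.5% → the carousel ad
Overall: the carousel ad 1075/3412 = 31.5%, the video ad 692/2824 = 24.5% → the carousel ad
The carousel ad wins overall and in every device group — no reversal.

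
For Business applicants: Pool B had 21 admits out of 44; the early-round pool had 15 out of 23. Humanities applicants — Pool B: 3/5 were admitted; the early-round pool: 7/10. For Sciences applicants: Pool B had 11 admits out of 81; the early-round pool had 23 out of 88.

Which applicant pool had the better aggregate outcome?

the early-round pool

Business: Pool B 21/44 = 47.7%, the early-round pool 15/23 = 65.2% → the early-round pool
Humanities: Pool B 3/5 = 60.0%, the early-round pool 7/10 = 70.0% → the early-round pool
Sciences: Pool B 11/81 = 13.6%, the early-round pool 23/88 = 26.1% → the early-round pool
Overall: Pool B 35/130 = 26.9%, the early-round pool 45/121 = 37.2% → the early-round pool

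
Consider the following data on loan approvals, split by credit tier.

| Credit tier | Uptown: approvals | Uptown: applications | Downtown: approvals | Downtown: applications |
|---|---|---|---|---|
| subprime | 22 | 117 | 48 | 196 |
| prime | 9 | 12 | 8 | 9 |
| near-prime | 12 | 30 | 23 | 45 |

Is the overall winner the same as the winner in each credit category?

Yes

Subprime: Uptown 22/117 = 18.8%, Downtown 48/196 = 24.5% → Downtown
Prime: Uptown 9/12 = 75.0%, Downtown 8/9 = 88.9% → Downtown
Near-prime: Uptown 12/30 = 40.0%, Downtown 23/45 = 51.1% → Downtown
Overall: Uptown 43/159 = 27.0%, Downtown 79/250 = 31.6% → Downtown
Downtown wins overall and in every credit group — no reversal.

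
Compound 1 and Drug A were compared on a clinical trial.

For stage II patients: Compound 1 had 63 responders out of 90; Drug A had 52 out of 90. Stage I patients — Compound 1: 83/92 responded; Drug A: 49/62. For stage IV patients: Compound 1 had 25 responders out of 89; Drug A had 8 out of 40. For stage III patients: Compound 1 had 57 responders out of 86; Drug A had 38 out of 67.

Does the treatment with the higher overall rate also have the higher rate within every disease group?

Stage II: Compound 1 63/90 = 70.0%, Drug A 52/90 = 57.8% → Compound 1
Stage I: Compound 1 83/92 = 90.2%, Drug A 49/62 = 79.0% → Compound 1
Stage IV: Compound 1 25/89 = 28.1%, Drug A 8/40 = 20.0% → Compound 1
Stage III: Compound 1 57/86 = 66.3%, Drug A 38/67 = 56.7% → Compound 1
Overall: Compound 1 228/357 = 63.9%, Drug A 147/259 = 56.8% → Compound 1
Compound 1 wins overall and in every disease group — no reversal.

Yes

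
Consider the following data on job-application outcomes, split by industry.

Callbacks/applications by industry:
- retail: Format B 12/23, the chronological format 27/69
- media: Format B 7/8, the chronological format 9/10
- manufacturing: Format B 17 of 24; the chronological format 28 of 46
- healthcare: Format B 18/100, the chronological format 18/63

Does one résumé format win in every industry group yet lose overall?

No

Retail: Format B 12/23 = 52.2%, the chronological format 27/69 = 39.1% → Format B
Media: Format B 7/8 = 87.5%, the chronological format 9/10 = 90.0% → the chronological format
Manufacturing: Format B 17/24 = 70.8%, the chronological format 28/46 = 60.9% → Format B
Healthcare: Format B 18/100 = 18.0%, the chronological format 18/63 = 28.6% → the chronological format
Overall: Format B 54/155 = 34.8%, the chronological format 82/188 = 43.6% → the chronological format
Neither sweeps: Format B wins 2 of 4 groups, the chronological format wins 2. The chronological format wins overall but not every group — no Simpson reversal.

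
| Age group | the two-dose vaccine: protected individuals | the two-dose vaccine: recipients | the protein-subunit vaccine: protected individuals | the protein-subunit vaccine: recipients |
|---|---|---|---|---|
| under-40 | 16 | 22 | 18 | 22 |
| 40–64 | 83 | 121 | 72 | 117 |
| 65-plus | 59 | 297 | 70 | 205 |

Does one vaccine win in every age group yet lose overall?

Under-40: the two-dose vaccine 16/22 = 72.7%, the protein-subunit vaccine 18/22 = 81.8% → the protein-subunit vaccine
40–64: the two-dose vaccine 83/121 = 68.6%, the protein-subunit vaccine 72/117 = 61.5% → the two-dose vaccine
65-plus: the two-dose vaccine 59/297 = 19.9%, the protein-subunit vaccine 70/205 = 34.1% → the protein-subunit vaccine
Overall: the two-dose vaccine 158/440 = 35.9%, the protein-subunit vaccine 160/344 = 46.5% → the protein-subunit vaccine
Neither sweeps: the two-dose vaccine wins 1 of 3 groups, the protein-subunit vaccine wins 2. The protein-subunit vaccine wins overall but not every group — no Simpson reversal.

No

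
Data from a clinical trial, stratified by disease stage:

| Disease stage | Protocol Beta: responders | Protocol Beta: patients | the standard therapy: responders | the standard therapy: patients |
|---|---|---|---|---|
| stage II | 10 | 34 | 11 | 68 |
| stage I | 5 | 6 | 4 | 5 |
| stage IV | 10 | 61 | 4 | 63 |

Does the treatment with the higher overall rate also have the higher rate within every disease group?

Stage II: Protocol Beta 10/34 = 29.4%, the standard therapy 11/68 = 16.2% → Protocol Beta
Stage I: Protocol Beta 5/6 = 83.3%, the standard therapy 4/5 = 80.0% → Protocol Beta
Stage IV: Protocol Beta 10/61 = 16.4%, the standard therapy 4/63 = 6.3% → Protocol Beta
Overall: Protocol Beta 25/101 = 24.8%, the standard therapy 19/136 = 14.0% → Protocol Beta
Protocol Beta wins overall and in every disease group — no reversal.

Yes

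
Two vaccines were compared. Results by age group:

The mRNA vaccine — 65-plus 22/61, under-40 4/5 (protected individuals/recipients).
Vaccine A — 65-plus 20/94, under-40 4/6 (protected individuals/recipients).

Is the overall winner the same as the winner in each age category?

Yes

65-plus: the mRNA vaccine 22/61 = 36.1%, Vaccine A 20/94 = 21.3% → the mRNA vaccine
Under-40: the mRNA vaccine 4/5 = 80.0%, Vaccine A 4/6 = 66.7% → the mRNA vaccine
Overall: the mRNA vaccine 26/66 = 39.4%, Vaccine A 24/100 = 24.0% → the mRNA vaccine
The mRNA vaccine wins overall and in every age group — no reversal.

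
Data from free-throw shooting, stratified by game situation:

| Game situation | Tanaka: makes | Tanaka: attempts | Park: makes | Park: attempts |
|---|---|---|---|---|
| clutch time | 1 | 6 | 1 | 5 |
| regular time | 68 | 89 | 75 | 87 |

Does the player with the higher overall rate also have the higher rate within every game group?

Clutch time: Tanaka 1/6 = 16.7%, Park 1/5 = 20.0% → Park
Regular time: Tanaka 68/89 = 76.4%, Park 75/87 = 86.2% → Park
Overall: Tanaka 69/95 = 72.6%, Park 76/92 = 82.6% → Park
Park wins overall and in every game group — no reversal.

Yes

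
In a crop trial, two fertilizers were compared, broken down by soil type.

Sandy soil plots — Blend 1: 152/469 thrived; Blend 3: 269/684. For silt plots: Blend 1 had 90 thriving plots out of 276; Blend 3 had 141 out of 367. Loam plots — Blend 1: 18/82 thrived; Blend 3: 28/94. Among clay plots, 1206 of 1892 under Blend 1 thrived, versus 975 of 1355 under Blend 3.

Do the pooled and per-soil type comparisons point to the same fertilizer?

Sandy soil: Blend 1 152/469 = 32.4%, Blend 3 269/684 = 39.3% → Blend 3
Silt: Blend 1 90/276 = 32.6%, Blend 3 141/367 = 38.4% → Blend 3
Loam: Blend 1 18/82 = 22.0%, Blend 3 28/94 = 29.8% → Blend 3
Clay: Blend 1 1206/1892 = 63.7%, Blend 3 975/1355 = 72.0% → Blend 3
Overall: Blend 1 1466/2719 = 53.9%, Blend 3 1413/2500 = 56.5% → Blend 3
Blend 3 wins overall and in every soil group — no reversal.

Yes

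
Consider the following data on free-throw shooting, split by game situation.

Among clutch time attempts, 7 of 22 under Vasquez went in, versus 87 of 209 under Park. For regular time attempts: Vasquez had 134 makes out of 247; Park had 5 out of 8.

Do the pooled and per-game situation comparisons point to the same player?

No

Clutch time: Vasquez 7/22 = 31.8%, Park 87/209 = 41.6% → Park
Regular time: Vasquez 134/247 = 54.3%, Park 5/8 = 62.5% → Park
Overall: Vasquez 141/269 = 52.4%, Park 92/217 = 42.4% → Vasquez
Park wins each game group but Vasquez wins overall — the comparison reverses. Park's attempts skew toward clutch time, which has a lower base rate.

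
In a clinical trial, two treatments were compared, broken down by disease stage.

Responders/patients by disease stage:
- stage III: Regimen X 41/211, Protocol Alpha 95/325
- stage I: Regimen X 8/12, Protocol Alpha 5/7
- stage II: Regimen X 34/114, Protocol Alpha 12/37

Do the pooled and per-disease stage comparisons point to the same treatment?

Stage III: Regimen X 41/211 = 19.4%, Protocol Alpha 95/325 = 29.2% → Protocol Alpha
Stage I: Regimen X 8/12 = 66.7%, Protocol Alpha 5/7 = 71.4% → Protocol Alpha
Stage II: Regimen X 34/114 = 29.8%, Protocol Alpha 12/37 = 32.4% → Protocol Alpha
Overall: Regimen X 83/337 = 24.6%, Protocol Alpha 112/369 = 30.4% → Protocol Alpha
Protocol Alpha wins overall and in every disease group — no reversal.

Yes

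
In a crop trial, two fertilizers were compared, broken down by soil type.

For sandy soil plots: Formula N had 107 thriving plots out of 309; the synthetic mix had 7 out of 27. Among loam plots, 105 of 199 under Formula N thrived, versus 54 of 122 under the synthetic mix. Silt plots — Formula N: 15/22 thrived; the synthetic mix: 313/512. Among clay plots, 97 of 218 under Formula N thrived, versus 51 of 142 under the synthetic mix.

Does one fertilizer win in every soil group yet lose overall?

Yes

Sandy soil: Formula N 107/309 = 34.6%, the synthetic mix 7/27 = 25.9% → Formula N
Loam: Formula N 105/199 = 52.8%, the synthetic mix 54/122 = 44.3% → Formula N
Silt: Formula N 15/22 = 68.2%, the synthetic mix 313/512 = 61.1% → Formula N
Clay: Formula N 97/218 = 44.5%, the synthetic mix 51/142 = 35.9% → Formula N
Overall: Formula N 324/748 = 43.3%, the synthetic mix 425/803 = 52.9% → the synthetic mix
Formula N wins each soil group but the synthetic mix wins overall — the comparison reverses. Formula N's plots skew toward sandy soil, which has a lower base rate.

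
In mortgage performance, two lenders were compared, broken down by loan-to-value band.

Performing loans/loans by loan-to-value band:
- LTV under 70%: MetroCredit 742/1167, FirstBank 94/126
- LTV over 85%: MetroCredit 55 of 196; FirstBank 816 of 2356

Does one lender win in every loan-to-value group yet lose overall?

Yes

LTV under 70%: MetroCredit 742/1167 = 63.6%, FirstBank 94/126 = 74.6% → FirstBank
LTV over 85%: MetroCredit 55/196 = 28.1%, FirstBank 816/2356 = 34.6% → FirstBank
Overall: MetroCredit 797/1363 = 58.5%, FirstBank 910/2482 = 36.7% → MetroCredit
FirstBank wins each loan-to-value group but MetroCredit wins overall — the comparison reverses. FirstBank's loans skew toward LTV over 85%, which has a lower base rate.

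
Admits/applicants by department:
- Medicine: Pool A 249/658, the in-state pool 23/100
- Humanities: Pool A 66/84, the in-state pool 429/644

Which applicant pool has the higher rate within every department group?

Medicine: Pool A 249/658 = 37.8%, the in-state pool 23/100 = 23.0% → Pool A
Humanities: Pool A 66/84 = 78.6%, the in-state pool 429/644 = 66.6% → Pool A
Pool A has the higher rate in both groups.

Pool A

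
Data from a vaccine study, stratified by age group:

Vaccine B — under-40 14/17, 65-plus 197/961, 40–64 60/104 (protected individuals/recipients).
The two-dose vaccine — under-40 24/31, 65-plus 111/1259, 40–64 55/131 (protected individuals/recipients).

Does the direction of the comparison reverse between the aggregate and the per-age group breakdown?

Under-40: Vaccine B 14/17 = 82.4%, the two-dose vaccine 24/31 = 77.4% → Vaccine B
65-plus: Vaccine B 197/961 = 20.5%, the two-dose vaccine 111/1259 = 8.8% → Vaccine B
40–64: Vaccine B 60/104 = 57.7%, the two-dose vaccine 55/131 = 42.0% → Vaccine B
Overall: Vaccine B 271/1082 = 25.0%, the two-dose vaccine 190/1421 = 13.4% → Vaccine B
Vaccine B wins overall and in every age group — no reversal.

No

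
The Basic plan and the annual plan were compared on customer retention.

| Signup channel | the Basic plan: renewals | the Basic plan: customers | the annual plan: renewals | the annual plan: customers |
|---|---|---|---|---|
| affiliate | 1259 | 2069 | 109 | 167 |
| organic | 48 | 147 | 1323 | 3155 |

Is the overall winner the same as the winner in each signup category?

No

Affiliate: the Basic plan 1259/2069 = 60.9%, the annual plan 109/167 = 65.3% → the annual plan
Organic: the Basic plan 48/147 = 32.7%, the annual plan 1323/3155 = 41.9% → the annual plan
Overall: the Basic plan 1307/2216 = 59.0%, the annual plan 1432/3322 = 43.1% → the Basic plan
The annual plan wins each signup group but the Basic plan wins overall — the comparison reverses. The annual plan's customers skew toward organic, which has a lower base rate.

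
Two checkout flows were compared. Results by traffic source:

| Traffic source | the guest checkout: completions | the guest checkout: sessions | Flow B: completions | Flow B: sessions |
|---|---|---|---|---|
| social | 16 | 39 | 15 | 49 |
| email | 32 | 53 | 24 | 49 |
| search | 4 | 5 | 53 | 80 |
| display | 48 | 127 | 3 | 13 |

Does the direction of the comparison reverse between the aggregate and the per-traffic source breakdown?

Social: the guest checkout 16/39 = 41.0%, Flow B 15/49 = 30.6% → the guest checkout
Email: the guest checkout 32/53 = 60.4%, Flow B 24/49 = 49.0% → the guest checkout
Search: the guest checkout 4/5 = 80.0%, Flow B 53/80 = 66.2% → the guest checkout
Display: the guest checkout 48/127 = 37.8%, Flow B 3/13 = 23.1% → the guest checkout
Overall: the guest checkout 100/224 = 44.6%, Flow B 95/191 = 49.7% → Flow B
The guest checkout wins each traffic group but Flow B wins overall — the comparison reverses. The guest checkout's sessions skew toward display, which has a lower base rate.

Yes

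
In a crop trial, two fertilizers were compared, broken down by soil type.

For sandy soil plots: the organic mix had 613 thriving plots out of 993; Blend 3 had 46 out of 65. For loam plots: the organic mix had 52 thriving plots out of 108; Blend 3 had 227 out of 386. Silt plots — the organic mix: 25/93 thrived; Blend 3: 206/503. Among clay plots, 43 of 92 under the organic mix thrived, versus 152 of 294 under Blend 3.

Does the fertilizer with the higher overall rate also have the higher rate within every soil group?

Sandy soil: the organic mix 613/993 = 61.7%, Blend 3 46/65 = 70.8% → Blend 3
Loam: the organic mix 52/108 = 48.1%, Blend 3 227/386 = 58.8% → Blend 3
Silt: the organic mix 25/93 = 26.9%, Blend 3 206/503 = 41.0% → Blend 3
Clay: the organic mix 43/92 = 46.7%, Blend 3 152/294 = 51.7% → Blend 3
Overall: the organic mix 733/1286 = 57.0%, Blend 3 631/1248 = 50.6% → the organic mix
Blend 3 wins each soil group but the organic mix wins overall — the comparison reverses. Blend 3's plots skew toward silt, which has a lower base rate.

No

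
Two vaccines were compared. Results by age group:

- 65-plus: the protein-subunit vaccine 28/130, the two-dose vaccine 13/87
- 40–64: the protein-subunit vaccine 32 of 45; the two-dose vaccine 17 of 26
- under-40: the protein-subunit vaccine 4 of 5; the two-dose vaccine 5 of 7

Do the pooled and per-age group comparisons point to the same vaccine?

65-plus: the protein-subunit vaccine 28/130 = 21.5%, the two-dose vaccine 13/87 = 14.9% → the protein-subunit vaccine
40–64: the protein-subunit vaccine 32/45 = 71.1%, the two-dose vaccine 17/26 = 65.4% → the protein-subunit vaccine
Under-40: the protein-subunit vaccine 4/5 = 80.0%, the two-dose vaccine 5/7 = 71.4% → the protein-subunit vaccine
Overall: the protein-subunit vaccine 64/180 = 35.6%, the two-dose vaccine 35/120 = 29.2% → the protein-subunit vaccine
The protein-subunit vaccine wins overall and in every age group — no reversal.

Yes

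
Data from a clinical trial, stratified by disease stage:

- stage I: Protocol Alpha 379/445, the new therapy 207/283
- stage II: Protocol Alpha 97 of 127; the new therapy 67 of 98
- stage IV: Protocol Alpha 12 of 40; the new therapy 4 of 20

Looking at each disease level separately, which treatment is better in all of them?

Stage I: Protocol Alpha 379/445 = 85.2%, the new therapy 207/283 = 73.1% → Protocol Alpha
Stage II: Protocol Alpha 97/127 = 76.4%, the new therapy 67/98 = 68.4% → Protocol Alpha
Stage IV: Protocol Alpha 12/40 = 30.0%, the new therapy 4/20 = 20.0% → Protocol Alpha
Protocol Alpha has the higher rate in all 3 groups.

Protocol Alpha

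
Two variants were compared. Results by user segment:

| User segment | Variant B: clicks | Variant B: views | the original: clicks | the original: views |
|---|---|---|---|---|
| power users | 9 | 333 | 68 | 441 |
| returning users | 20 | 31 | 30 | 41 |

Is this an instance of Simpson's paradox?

Power users: Variant B 9/333 = 2.7%, the original 68/441 = 15.4% → the original
Returning users: Variant B 20/31 = 64.5%, the original 30/41 = 73.2% → the original
Overall: Variant B 29/364 = 8.0%, the original 98/482 = 20.3% → the original
The original wins overall and in every user group — no reversal.

No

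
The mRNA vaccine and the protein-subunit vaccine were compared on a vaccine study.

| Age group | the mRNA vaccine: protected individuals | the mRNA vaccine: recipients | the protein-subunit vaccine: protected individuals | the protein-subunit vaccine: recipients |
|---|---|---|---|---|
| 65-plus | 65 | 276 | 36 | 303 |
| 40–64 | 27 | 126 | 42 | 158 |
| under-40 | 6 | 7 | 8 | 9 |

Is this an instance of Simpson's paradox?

No

65-plus: the mRNA vaccine 65/276 = 23.6%, the protein-subunit vaccine 36/303 = 11.9% → the mRNA vaccine
40–64: the mRNA vaccine 27/126 = 21.4%, the protein-subunit vaccine 42/158 = 26.6% → the protein-subunit vaccine
Under-40: the mRNA vaccine 6/7 = 85.7%, the protein-subunit vaccine 8/9 = 88.9% → the protein-subunit vaccine
Overall: the mRNA vaccine 98/409 = 24.0%, the protein-subunit vaccine 86/470 = 18.3% → the mRNA vaccine
Neither sweeps: the mRNA vaccine wins 1 of 3 groups, the protein-subunit vaccine wins 2. The mRNA vaccine wins overall but not every group — no Simpson reversal.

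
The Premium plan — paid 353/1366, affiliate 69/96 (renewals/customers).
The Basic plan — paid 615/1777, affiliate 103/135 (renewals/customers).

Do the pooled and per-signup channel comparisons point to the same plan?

Paid: the Premium plan 353/1366 = 25.8%, the Basic plan 615/1777 = 34.6% → the Basic plan
Affiliate: the Premium plan 69/96 = 71.9%, the Basic plan 103/135 = 76.3% → the Basic plan
Overall: the Premium plan 422/1462 = 28.9%, the Basic plan 718/1912 = 37.6% → the Basic plan
The Basic plan wins overall and in every signup group — no reversal.

Yes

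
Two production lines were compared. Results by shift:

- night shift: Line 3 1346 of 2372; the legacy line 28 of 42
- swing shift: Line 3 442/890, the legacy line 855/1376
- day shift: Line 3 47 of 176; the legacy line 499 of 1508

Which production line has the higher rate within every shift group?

Night shift: Line 3 1346/2372 = 56.7%, the legacy line 28/42 = 66.7% → the legacy line
Swing shift: Line 3 442/890 = 49.7%, the legacy line 855/1376 = 62.1% → the legacy line
Day shift: Line 3 47/176 = 26.7%, the legacy line 499/1508 = 33.1% → the legacy line
The legacy line has the higher rate in all 3 groups.

the legacy line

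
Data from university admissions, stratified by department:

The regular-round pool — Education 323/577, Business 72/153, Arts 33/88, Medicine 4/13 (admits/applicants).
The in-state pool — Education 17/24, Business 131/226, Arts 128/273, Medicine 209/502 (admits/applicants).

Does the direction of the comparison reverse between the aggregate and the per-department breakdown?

Yes

Education: the regular-round pool 323/577 = 56.0%, the in-state pool 17/24 = 70.8% → the in-state pool
Business: the regular-round pool 72/153 = 47.1%, the in-state pool 131/226 = 58.0% → the in-state pool
Arts: the regular-round pool 33/88 = 37.5%, the in-state pool 128/273 = 46.9% → the in-state pool
Medicine: the regular-round pool 4/13 = 30.8%, the in-state pool 209/502 = 41.6% → the in-state pool
Overall: the regular-round pool 432/831 = 52.0%, the in-state pool 485/1025 = 47.3% → the regular-round pool
The in-state pool wins each department group but the regular-round pool wins overall — the comparison reverses. The in-state pool's applicants skew toward Medicine, which has a lower base rate.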